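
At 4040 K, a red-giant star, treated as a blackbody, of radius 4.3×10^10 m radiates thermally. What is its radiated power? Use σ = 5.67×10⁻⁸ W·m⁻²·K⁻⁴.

P ≈ 3.51×10^29 W

A = 4πr² = 4π × (4.3×10^10)² = 2.32×10^22 m².
P = σAT⁴ = 5.67×10⁻⁸ × 2.32×10^22 × (4040)⁴ = 5.67×10⁻⁸ × 2.32×10^22 × 2.66×10^14.
P = 3.51×10^29 W.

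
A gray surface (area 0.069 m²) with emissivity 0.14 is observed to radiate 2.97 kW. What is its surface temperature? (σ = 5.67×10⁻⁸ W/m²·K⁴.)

T ≈ 1530 K

From P = εσAT⁴, T = (P / εσA)^(1/4) = (2970 / (0.14 × 5.67×10⁻⁸ × 0.0690))^(1/4).
T = (5.42×10^12)^(1/4) = 1530 K.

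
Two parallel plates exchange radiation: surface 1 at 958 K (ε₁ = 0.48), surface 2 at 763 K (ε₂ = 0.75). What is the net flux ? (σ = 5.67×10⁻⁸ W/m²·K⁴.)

q ≈ 11800 W/m²

For two large parallel gray plates, q = σ(T₁⁴ − T₂⁴) / (1/ε₁ + 1/ε₂ − 1).
1/ε₁ + 1/ε₂ − 1 = 1/0.48 + 1/0.75 − 1 = 2.417.
T₁⁴ − T₂⁴ = 8.42×10^11 − 3.39×10^11 = 5.03×10^11 K⁴.
q = 5.67×10⁻⁸ × 5.03×10^11 / 2.417 = 11800 W/m².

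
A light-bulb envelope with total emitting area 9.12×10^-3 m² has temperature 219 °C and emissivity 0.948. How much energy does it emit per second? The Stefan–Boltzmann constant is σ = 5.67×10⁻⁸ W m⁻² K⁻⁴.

P ≈ 28.7 W

219 °C = 492 K.
P = εσAT⁴ = 0.948 × 5.67×10⁻⁸ × 9.12×10^-3 × (492)⁴ = 0.948 × 5.67×10⁻⁸ × 9.12×10^-3 × 5.86×10^10.
P = 28.7 W.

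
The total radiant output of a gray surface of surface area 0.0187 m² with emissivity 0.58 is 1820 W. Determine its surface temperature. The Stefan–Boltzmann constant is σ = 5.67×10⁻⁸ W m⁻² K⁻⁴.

T ≈ 1310 K

From P = εσAT⁴, T = (P / εσA)^(1/4) = (1820 / (0.58 × 5.67×10⁻⁸ × 0.0187))^(1/4).
T = (2.96×10^12)^(1/4) = 1310 K.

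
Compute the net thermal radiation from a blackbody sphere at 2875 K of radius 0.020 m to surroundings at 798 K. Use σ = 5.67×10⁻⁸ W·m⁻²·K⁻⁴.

A = 4πr² = 4π × (0.020)² = 5.03×10^-3 m².
Q = σA(T⁴ − T_s⁴). T⁴ − T_s⁴ = (2875)⁴ − (798)⁴ = 6.83×10^13 − 4.06×10^11 = 6.79×10^13 K⁴.
Q = 5.67×10⁻⁸ × 5.03×10^-3 × 6.79×10^13 = 19400 W.

Q ≈ 19400 W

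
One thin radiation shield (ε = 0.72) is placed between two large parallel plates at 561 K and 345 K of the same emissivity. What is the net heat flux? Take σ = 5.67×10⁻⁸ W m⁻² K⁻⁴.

Each of the 2 gaps contributes resistance (2/ε − 1) = 2/0.72 − 1 = 1.778; total = 3.556.
q = σ(T₁⁴ − T₂⁴) / 3.556 = 5.67×10⁻⁸ × 8.49×10^10 / 3.556 = 1350 W/m².

q ≈ 1350 W/m²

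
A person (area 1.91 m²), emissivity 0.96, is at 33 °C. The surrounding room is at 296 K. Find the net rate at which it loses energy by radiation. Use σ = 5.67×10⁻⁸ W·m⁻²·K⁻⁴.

Convert: 33 °C = 306 K.
Q = εσA(T⁴ − T_s⁴). T⁴ − T_s⁴ = (306)⁴ − (296)⁴ = 8.77×10^9 − 7.68×10^9 = 1.09×10^9 K⁴.
Q = 0.96 × 5.67×10⁻⁸ × 1.91 × 1.09×10^9 = 113 W.

Q ≈ 113 W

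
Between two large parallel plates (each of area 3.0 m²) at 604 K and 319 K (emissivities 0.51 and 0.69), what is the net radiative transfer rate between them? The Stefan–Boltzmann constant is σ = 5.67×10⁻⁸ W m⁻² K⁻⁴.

Q ≈ 8660 W

For two large parallel gray plates, q = σ(T₁⁴ − T₂⁴) / (1/ε₁ + 1/ε₂ − 1).
1/ε₁ + 1/ε₂ − 1 = 1/0.51 + 1/0.69 − 1 = 2.410.
T₁⁴ − T₂⁴ = 1.33×10^11 − 1.04×10^10 = 1.23×10^11 K⁴.
q = 5.67×10⁻⁸ × 1.23×10^11 / 2.410 = 2890 W/m².
Q = q·A = 2890 × 3.0 = 8660 W.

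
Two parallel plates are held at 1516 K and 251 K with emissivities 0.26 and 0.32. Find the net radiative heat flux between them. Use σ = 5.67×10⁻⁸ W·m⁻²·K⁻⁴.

For two large parallel gray plates, q = σ(T₁⁴ − T₂⁴) / (1/ε₁ + 1/ε₂ − 1).
1/ε₁ + 1/ε₂ − 1 = 1/0.26 + 1/0.32 − 1 = 5.971.
T₁⁴ − T₂⁴ = 5.28×10^12 − 3.97×10^9 = 5.28×10^12 K⁴.
q = 5.67×10⁻⁸ × 5.28×10^12 / 5.971 = 50100 W/m².

q ≈ 50100 W/m²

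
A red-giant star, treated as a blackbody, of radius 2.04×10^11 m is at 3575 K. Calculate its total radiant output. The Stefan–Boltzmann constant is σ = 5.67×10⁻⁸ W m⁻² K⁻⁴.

P ≈ 4.84×10^30 W

A = 4πr² = 4π × (2.04×10^11)² = 5.23×10^23 m².
P = σAT⁴ = 5.67×10⁻⁸ × 5.23×10^23 × (3575)⁴ = 5.67×10⁻⁸ × 5.23×10^23 × 1.63×10^14.
P = 4.84×10^30 W.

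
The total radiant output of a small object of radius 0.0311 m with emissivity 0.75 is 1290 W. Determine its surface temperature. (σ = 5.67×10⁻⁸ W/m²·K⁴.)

T ≈ 1260 K

A = 4πr² = 4π × (0.0311)² = 0.0122 m².
From P = εσAT⁴, T = (P / εσA)^(1/4) = (1290 / (0.75 × 5.67×10⁻⁸ × 0.0122))^(1/4).
T = (2.50×10^12)^(1/4) = 1260 K.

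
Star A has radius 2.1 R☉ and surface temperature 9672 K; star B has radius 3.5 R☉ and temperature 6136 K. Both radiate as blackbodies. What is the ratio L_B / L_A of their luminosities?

L = 4πR²σT⁴ ∝ R²T⁴, so L_B/L_A = (3.5/2.1)² × (6136/9672)⁴ = 2.78 × 0.162 = 0.450.

L_B/L_A ≈ 0.450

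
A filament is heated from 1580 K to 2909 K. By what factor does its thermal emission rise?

ratio ≈ 11.5

P ∝ T⁴, so the ratio is (2909/1580)⁴ = (1.841)⁴ = 11.5.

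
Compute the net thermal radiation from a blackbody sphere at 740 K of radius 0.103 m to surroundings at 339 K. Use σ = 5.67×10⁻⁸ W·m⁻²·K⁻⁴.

A = 4πr² = 4π × (0.103)² = 0.133 m².
Q = σA(T⁴ − T_s⁴). T⁴ − T_s⁴ = (740)⁴ − (339)⁴ = 3.00×10^11 − 1.32×10^10 = 2.87×10^11 K⁴.
Q = 5.67×10⁻⁸ × 0.133 × 2.87×10^11 = 2170 W.

Q ≈ 2170 W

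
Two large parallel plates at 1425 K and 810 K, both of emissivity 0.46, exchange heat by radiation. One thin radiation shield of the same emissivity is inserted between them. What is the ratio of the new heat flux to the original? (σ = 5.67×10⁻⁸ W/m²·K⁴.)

ratio ≈ 0.500

With N identical shields there are N+1 = 2 gaps in series, each with the same radiative resistance, so the flux falls to 1/(N+1) of its unshielded value.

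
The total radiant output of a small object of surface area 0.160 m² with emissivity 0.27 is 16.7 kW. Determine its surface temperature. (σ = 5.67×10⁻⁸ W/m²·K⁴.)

From P = εσAT⁴, T = (P / εσA)^(1/4) = (16700 / (0.27 × 5.67×10⁻⁸ × 0.160))^(1/4).
T = (6.82×10^12)^(1/4) = 1620 K.

T ≈ 1620 K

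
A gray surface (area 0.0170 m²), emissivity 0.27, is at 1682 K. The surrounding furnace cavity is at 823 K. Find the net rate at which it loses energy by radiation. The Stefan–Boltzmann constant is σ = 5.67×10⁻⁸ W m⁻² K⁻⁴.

Q = εσA(T⁴ − T_s⁴). T⁴ − T_s⁴ = (1682)⁴ − (823)⁴ = 8.00×10^12 − 4.59×10^11 = 7.55×10^12 K⁴.
Q = 0.27 × 5.67×10⁻⁸ × 0.0170 × 7.55×10^12 = 1960 W.

Q ≈ 1960 W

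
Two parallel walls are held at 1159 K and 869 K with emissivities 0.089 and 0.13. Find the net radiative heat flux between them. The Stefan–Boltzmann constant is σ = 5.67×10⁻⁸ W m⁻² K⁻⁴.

q ≈ 3900 W/m²

For two large parallel gray plates, q = σ(T₁⁴ − T₂⁴) / (1/ε₁ + 1/ε₂ − 1).
1/ε₁ + 1/ε₂ − 1 = 1/0.089 + 1/0.13 − 1 = 17.93.
T₁⁴ − T₂⁴ = 1.80×10^12 − 5.70×10^11 = 1.23×10^12 K⁴.
q = 5.67×10⁻⁸ × 1.23×10^12 / 17.93 = 3900 W/m².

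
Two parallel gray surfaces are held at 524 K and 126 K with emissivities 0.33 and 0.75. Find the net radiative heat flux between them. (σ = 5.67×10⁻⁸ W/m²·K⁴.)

q ≈ 1270 W/m²

For two large parallel gray plates, q = σ(T₁⁴ − T₂⁴) / (1/ε₁ + 1/ε₂ − 1).
1/ε₁ + 1/ε₂ − 1 = 1/0.33 + 1/0.75 − 1 = 3.364.
T₁⁴ − T₂⁴ = 7.54×10^10 − 2.52×10^8 = 7.51×10^10 K⁴.
q = 5.67×10⁻⁸ × 7.51×10^10 / 3.364 = 1270 W/m².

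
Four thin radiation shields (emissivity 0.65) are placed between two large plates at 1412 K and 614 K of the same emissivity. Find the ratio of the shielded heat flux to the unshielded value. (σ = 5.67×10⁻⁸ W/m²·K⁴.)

ratio ≈ 0.200

With N identical shields there are N+1 = 5 gaps in series, each with the same radiative resistance, so the flux falls to 1/(N+1) of its unshielded value.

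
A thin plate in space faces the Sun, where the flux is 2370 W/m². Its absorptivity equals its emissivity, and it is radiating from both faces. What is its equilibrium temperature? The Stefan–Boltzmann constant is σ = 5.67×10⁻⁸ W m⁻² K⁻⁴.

Absorbed flux αS = emitted flux 2εσT⁴ per unit area; with α = ε this gives T = (S/2σ)^(1/4).
T = (2370 / (2 × 5.67×10⁻⁸))^(1/4) = (2.09×10^10)^(1/4).
T = 380 K.

T ≈ 380 K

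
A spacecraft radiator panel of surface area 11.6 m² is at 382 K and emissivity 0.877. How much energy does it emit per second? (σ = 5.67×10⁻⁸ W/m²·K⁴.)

P ≈ 12300 W

P = εσAT⁴ = 0.877 × 5.67×10⁻⁸ × 11.6 × (382)⁴ = 0.877 × 5.67×10⁻⁸ × 11.6 × 2.13×10^10.
P = 12300 W.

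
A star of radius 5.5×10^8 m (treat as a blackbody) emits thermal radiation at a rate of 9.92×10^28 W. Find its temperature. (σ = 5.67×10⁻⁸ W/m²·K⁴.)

A = 4πr² = 4π × (5.5×10^8)² = 3.80×10^18 m².
From P = σAT⁴, T = (P / σA)^(1/4) = (9.92×10^28 / (5.67×10⁻⁸ × 3.80×10^18))^(1/4).
T = (4.60×10^17)^(1/4) = 26000 K.

T ≈ 26000 K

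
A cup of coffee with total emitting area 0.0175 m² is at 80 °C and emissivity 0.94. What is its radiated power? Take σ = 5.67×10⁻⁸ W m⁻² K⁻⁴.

80 °C = 353 K.
P = εσAT⁴ = 0.94 × 5.67×10⁻⁸ × 0.0175 × (353)⁴ = 0.94 × 5.67×10⁻⁸ × 0.0175 × 1.55×10^10.
P = 14.5 W.

P ≈ 14.5 W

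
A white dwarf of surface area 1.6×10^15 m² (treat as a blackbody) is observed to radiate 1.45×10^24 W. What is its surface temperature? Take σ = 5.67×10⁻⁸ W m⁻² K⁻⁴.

From P = σAT⁴, T = (P / σA)^(1/4) = (1.45×10^24 / (5.67×10⁻⁸ × 1.60×10^15))^(1/4).
T = (1.60×10^16)^(1/4) = 11200 K.

T ≈ 11200 K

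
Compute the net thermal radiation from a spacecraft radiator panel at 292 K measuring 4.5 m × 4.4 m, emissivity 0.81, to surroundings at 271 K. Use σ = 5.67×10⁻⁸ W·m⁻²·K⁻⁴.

Q ≈ 1710 W

A = 4.5 × 4.4 = 19.8 m².
Q = εσA(T⁴ − T_s⁴). T⁴ − T_s⁴ = (292)⁴ − (271)⁴ = 7.27×10^9 − 5.39×10^9 = 1.88×10^9 K⁴.
Q = 0.81 × 5.67×10⁻⁸ × 19.8 × 1.88×10^9 = 1710 W.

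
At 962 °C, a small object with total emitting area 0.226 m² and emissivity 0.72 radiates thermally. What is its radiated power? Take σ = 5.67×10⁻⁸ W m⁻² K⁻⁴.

P ≈ 21500 W

962 °C = 1235 K.
Stefan–Boltzmann: P = εσAT⁴ = 0.72 × 5.67×10⁻⁸ × 0.226 × (1235)⁴ = 0.72 × 5.67×10⁻⁸ × 0.226 × 2.33×10^12.
P = 21500 W.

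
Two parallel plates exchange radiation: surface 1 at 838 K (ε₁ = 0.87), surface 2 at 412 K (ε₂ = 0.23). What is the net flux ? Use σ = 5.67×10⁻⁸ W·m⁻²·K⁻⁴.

q ≈ 5850 W/m²

For two large parallel gray plates, q = σ(T₁⁴ − T₂⁴) / (1/ε₁ + 1/ε₂ − 1).
1/ε₁ + 1/ε₂ − 1 = 1/0.87 + 1/0.23 − 1 = 4.497.
T₁⁴ − T₂⁴ = 4.93×10^11 − 2.88×10^10 = 4.64×10^11 K⁴.
q = 5.67×10⁻⁸ × 4.64×10^11 / 4.497 = 5850 W/m².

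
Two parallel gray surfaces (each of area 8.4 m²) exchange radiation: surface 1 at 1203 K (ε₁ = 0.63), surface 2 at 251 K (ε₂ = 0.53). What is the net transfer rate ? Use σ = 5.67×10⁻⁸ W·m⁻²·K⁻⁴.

Q ≈ 4.02×10^5 W

For two large parallel gray plates, q = σ(T₁⁴ − T₂⁴) / (1/ε₁ + 1/ε₂ − 1).
1/ε₁ + 1/ε₂ − 1 = 1/0.63 + 1/0.53 − 1 = 2.474.
T₁⁴ − T₂⁴ = 2.09×10^12 − 3.97×10^9 = 2.09×10^12 K⁴.
q = 5.67×10⁻⁸ × 2.09×10^12 / 2.474 = 47900 W/m².
Q = q·A = 47900 × 8.4 = 4.02×10^5 W.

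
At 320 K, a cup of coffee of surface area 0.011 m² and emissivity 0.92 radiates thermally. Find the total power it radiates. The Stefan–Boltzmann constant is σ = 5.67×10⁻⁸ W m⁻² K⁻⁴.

Stefan–Boltzmann: P = εσAT⁴ = 0.92 × 5.67×10⁻⁸ × 0.0110 × (320)⁴ = 0.92 × 5.67×10⁻⁸ × 0.0110 × 1.05×10^10.
P = 6.02 W.

P ≈ 6.02 W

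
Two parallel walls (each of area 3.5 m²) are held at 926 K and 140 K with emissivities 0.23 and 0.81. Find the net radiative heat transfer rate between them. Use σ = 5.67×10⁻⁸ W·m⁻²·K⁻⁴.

Q ≈ 31800 W

For two large parallel gray plates, q = σ(T₁⁴ − T₂⁴) / (1/ε₁ + 1/ε₂ − 1).
1/ε₁ + 1/ε₂ − 1 = 1/0.23 + 1/0.81 − 1 = 4.582.
T₁⁴ − T₂⁴ = 7.35×10^11 − 3.84×10^8 = 7.35×10^11 K⁴.
q = 5.67×10⁻⁸ × 7.35×10^11 / 4.582 = 9090 W/m².
Q = q·A = 9090 × 3.5 = 31800 W.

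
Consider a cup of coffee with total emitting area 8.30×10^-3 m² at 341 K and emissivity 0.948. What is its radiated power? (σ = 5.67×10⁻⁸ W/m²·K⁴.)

P = εσAT⁴ = 0.948 × 5.67×10⁻⁸ × 8.30×10^-3 × (341)⁴ = 0.948 × 5.67×10⁻⁸ × 8.30×10^-3 × 1.35×10^10.
P = 6.03 W.

P ≈ 6.03 W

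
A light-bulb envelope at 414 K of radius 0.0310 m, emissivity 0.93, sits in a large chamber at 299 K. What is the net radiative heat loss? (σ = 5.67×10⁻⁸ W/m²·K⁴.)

Q ≈ 13.6 W

A = 4πr² = 4π × (0.0310)² = 0.0121 m².
Q = εσA(T⁴ − T_s⁴). T⁴ − T_s⁴ = (414)⁴ − (299)⁴ = 2.94×10^10 − 7.99×10^9 = 2.14×10^10 K⁴.
Q = 0.93 × 5.67×10⁻⁸ × 0.0121 × 2.14×10^10 = 13.6 W.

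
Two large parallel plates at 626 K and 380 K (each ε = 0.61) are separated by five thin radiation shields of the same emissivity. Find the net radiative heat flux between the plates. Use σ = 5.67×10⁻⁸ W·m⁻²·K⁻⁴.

Each of the 6 gaps contributes resistance (2/ε − 1) = 2/0.61 − 1 = 2.279; total = 13.67.
q = σ(T₁⁴ − T₂⁴) / 13.67 = 5.67×10⁻⁸ × 1.33×10^11 / 13.67 = 550 W/m².

q ≈ 550 W/m²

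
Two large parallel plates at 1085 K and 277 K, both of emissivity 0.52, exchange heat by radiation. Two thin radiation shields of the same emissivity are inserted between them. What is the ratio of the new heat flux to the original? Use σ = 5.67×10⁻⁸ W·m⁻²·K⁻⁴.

With N identical shields there are N+1 = 3 gaps in series, each with the same radiative resistance, so the flux falls to 1/(N+1) of its unshielded value.

ratio ≈ 0.333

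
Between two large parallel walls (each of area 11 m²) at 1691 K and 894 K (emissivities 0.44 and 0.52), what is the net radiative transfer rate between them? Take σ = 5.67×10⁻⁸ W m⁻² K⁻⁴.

Q ≈ 1.47×10^6 W

For two large parallel gray plates, q = σ(T₁⁴ − T₂⁴) / (1/ε₁ + 1/ε₂ − 1).
1/ε₁ + 1/ε₂ − 1 = 1/0.44 + 1/0.52 − 1 = 3.196.
T₁⁴ − T₂⁴ = 8.18×10^12 − 6.39×10^11 = 7.54×10^12 K⁴.
q = 5.67×10⁻⁸ × 7.54×10^12 / 3.196 = 1.34×10^5 W/m².
Q = q·A = 1.34×10^5 × 11 = 1.47×10^6 W.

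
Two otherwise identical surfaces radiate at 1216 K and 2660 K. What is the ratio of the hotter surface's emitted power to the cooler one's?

P ∝ T⁴, so the ratio is (2660/1216)⁴ = (2.188)⁴ = 22.9.

ratio ≈ 22.9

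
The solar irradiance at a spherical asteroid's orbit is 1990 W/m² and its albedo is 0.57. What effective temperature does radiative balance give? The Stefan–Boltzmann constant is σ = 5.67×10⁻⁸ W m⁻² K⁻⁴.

T ≈ 248 K

Power absorbed = (1−a)S·πR²; power emitted = 4πR²σT⁴. Equating and cancelling πR²:
T = ((1−a)S / 4σ)^(1/4) = (856 / (4 × 5.67×10⁻⁸))^(1/4) = (3.77×10^9)^(1/4).
T = 248 K.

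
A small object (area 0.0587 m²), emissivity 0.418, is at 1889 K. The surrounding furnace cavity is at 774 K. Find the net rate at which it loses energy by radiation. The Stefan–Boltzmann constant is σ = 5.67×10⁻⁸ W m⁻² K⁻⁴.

Q ≈ 17200 W

Q = εσA(T⁴ − T_s⁴). T⁴ − T_s⁴ = (1889)⁴ − (774)⁴ = 1.27×10^13 − 3.59×10^11 = 1.24×10^13 K⁴.
Q = 0.418 × 5.67×10⁻⁸ × 0.0587 × 1.24×10^13 = 17200 W.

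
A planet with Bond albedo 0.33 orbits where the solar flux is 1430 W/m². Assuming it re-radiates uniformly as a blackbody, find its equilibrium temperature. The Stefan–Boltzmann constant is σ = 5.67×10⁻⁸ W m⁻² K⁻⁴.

T ≈ 255 K

Power absorbed = (1−a)S·πR²; power emitted = 4πR²σT⁴. Equating and cancelling πR²:
T = ((1−a)S / 4σ)^(1/4) = (958 / (4 × 5.67×10⁻⁸))^(1/4) = (4.22×10^9)^(1/4).
T = 255 K.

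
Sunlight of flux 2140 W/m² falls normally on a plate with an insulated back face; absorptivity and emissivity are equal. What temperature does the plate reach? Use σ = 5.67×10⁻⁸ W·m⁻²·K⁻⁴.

T ≈ 441 K

Absorbed flux αS = emitted flux εσT⁴ (one radiating face); with α = ε, T = (S/σ)^(1/4).
T = (2140 / 5.67×10⁻⁸)^(1/4) = (3.77×10^10)^(1/4).
T = 441 K.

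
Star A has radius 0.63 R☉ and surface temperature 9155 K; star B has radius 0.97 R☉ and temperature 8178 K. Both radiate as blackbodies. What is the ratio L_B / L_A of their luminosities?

L = 4πR²σT⁴ ∝ R²T⁴, so L_B/L_A = (0.97/0.63)² × (8178/9155)⁴ = 2.37 × 0.637 = 1.51.

L_B/L_A ≈ 1.51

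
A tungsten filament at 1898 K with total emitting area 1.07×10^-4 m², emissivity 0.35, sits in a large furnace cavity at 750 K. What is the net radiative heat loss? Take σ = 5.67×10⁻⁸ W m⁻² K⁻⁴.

Q ≈ 26.9 W

Q = εσA(T⁴ − T_s⁴). T⁴ − T_s⁴ = (1898)⁴ − (750)⁴ = 1.30×10^13 − 3.16×10^11 = 1.27×10^13 K⁴.
Q = 0.35 × 5.67×10⁻⁸ × 1.07×10^-4 × 1.27×10^13 = 26.9 W.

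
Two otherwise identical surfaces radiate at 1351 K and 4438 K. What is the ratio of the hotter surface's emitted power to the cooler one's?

P ∝ T⁴, so the ratio is (4438/1351)⁴ = (3.285)⁴ = 116.

ratio ≈ 116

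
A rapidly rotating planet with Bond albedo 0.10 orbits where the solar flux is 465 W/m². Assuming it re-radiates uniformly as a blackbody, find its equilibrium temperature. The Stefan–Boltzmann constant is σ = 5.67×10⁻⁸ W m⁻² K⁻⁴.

Power absorbed = (1−a)S·πR²; power emitted = 4πR²σT⁴. Equating and cancelling πR²:
T = ((1−a)S / 4σ)^(1/4) = (418 / (4 × 5.67×10⁻⁸))^(1/4) = (1.85×10^9)^(1/4).
T = 207 K.

T ≈ 207 K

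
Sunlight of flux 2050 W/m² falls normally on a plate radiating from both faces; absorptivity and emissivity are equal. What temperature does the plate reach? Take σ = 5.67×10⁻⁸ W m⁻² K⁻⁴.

Absorbed flux αS = emitted flux 2εσT⁴ per unit area; with α = ε this gives T = (S/2σ)^(1/4).
T = (2050 / (2 × 5.67×10⁻⁸))^(1/4) = (1.81×10^10)^(1/4).
T = 367 K.

T ≈ 367 K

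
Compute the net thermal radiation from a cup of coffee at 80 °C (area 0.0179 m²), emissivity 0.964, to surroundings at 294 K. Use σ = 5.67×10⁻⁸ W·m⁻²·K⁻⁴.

Q ≈ 7.88 W

Convert: 80 °C = 353 K.
Q = εσA(T⁴ − T_s⁴). T⁴ − T_s⁴ = (353)⁴ − (294)⁴ = 1.55×10^10 − 7.47×10^9 = 8.06×10^9 K⁴.
Q = 0.964 × 5.67×10⁻⁸ × 0.0179 × 8.06×10^9 = 7.88 W.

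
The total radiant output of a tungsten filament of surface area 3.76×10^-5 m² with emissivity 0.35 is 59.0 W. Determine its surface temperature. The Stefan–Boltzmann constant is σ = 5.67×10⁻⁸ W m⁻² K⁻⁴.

T ≈ 2980 K

From P = εσAT⁴, T = (P / εσA)^(1/4) = (59.0 / (0.35 × 5.67×10⁻⁸ × 3.76×10^-5))^(1/4).
T = (7.91×10^13)^(1/4) = 2980 K.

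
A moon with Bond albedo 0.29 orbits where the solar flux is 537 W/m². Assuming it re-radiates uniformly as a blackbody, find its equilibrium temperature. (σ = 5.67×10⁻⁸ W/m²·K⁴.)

Power absorbed = (1−a)S·πR²; power emitted = 4πR²σT⁴. Equating and cancelling πR²:
T = ((1−a)S / 4σ)^(1/4) = (381 / (4 × 5.67×10⁻⁸))^(1/4) = (1.68×10^9)^(1/4).
T = 202 K.

T ≈ 202 K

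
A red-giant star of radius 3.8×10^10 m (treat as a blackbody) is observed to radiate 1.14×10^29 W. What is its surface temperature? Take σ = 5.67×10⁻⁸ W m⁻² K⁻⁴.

A = 4πr² = 4π × (3.8×10^10)² = 1.81×10^22 m².
From P = σAT⁴, T = (P / σA)^(1/4) = (1.14×10^29 / (5.67×10⁻⁸ × 1.81×10^22))^(1/4).
T = (1.11×10^14)^(1/4) = 3240 K.

T ≈ 3240 K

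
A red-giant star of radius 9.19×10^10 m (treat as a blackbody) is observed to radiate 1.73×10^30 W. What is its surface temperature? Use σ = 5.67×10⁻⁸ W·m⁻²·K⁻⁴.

A = 4πr² = 4π × (9.19×10^10)² = 1.06×10^23 m².
From P = σAT⁴, T = (P / σA)^(1/4) = (1.73×10^30 / (5.67×10⁻⁸ × 1.06×10^23))^(1/4).
T = (2.87×10^14)^(1/4) = 4120 K.

T ≈ 4120 K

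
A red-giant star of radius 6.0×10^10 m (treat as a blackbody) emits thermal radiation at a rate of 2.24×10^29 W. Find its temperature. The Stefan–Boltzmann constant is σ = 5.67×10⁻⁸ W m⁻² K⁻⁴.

T ≈ 3060 K

A = 4πr² = 4π × (6.0×10^10)² = 4.52×10^22 m².
From P = σAT⁴, T = (P / σA)^(1/4) = (2.24×10^29 / (5.67×10⁻⁸ × 4.52×10^22))^(1/4).
T = (8.73×10^13)^(1/4) = 3060 K.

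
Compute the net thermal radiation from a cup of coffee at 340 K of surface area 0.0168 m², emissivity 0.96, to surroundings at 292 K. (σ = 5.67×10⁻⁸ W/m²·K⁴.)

Q ≈ 5.57 W

Q = εσA(T⁴ − T_s⁴). T⁴ − T_s⁴ = (340)⁴ − (292)⁴ = 1.34×10^10 − 7.27×10^9 = 6.09×10^9 K⁴.
Q = 0.96 × 5.67×10⁻⁸ × 0.0168 × 6.09×10^9 = 5.57 W.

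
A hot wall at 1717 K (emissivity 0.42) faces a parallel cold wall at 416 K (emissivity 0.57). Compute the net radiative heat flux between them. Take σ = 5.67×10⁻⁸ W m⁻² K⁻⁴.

q ≈ 1.57×10^5 W/m²

For two large parallel gray plates, q = σ(T₁⁴ − T₂⁴) / (1/ε₁ + 1/ε₂ − 1).
1/ε₁ + 1/ε₂ − 1 = 1/0.42 + 1/0.57 − 1 = 3.135.
T₁⁴ − T₂⁴ = 8.69×10^12 − 2.99×10^10 = 8.66×10^12 K⁴.
q = 5.67×10⁻⁸ × 8.66×10^12 / 3.135 = 1.57×10^5 W/m².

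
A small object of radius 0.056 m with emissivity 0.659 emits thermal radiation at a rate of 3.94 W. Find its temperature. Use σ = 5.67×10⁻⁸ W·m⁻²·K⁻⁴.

T ≈ 227 K

A = 4πr² = 4π × (0.056)² = 0.0394 m².
From P = εσAT⁴, T = (P / εσA)^(1/4) = (3.94 / (0.659 × 5.67×10⁻⁸ × 0.0394))^(1/4).
T = (2.68×10^9)^(1/4) = 227 K.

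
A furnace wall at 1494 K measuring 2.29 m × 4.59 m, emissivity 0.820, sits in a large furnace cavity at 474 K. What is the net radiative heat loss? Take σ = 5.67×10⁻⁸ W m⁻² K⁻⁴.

A = 2.29 × 4.59 = 10.5 m².
Q = εσA(T⁴ − T_s⁴). T⁴ − T_s⁴ = (1494)⁴ − (474)⁴ = 4.98×10^12 − 5.05×10^10 = 4.93×10^12 K⁴.
Q = 0.820 × 5.67×10⁻⁸ × 10.5 × 4.93×10^12 = 2.41×10^6 W.

Q ≈ 2.41×10^6 W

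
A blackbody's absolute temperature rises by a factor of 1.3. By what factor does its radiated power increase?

factor ≈ 2.86

P ∝ T⁴, so the power scales as (1.3)⁴ = 2.86.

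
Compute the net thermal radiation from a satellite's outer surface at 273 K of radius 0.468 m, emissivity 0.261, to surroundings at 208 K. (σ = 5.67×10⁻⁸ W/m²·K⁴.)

A = 4πr² = 4π × (0.468)² = 2.75 m².
Q = εσA(T⁴ − T_s⁴). T⁴ − T_s⁴ = (273)⁴ − (208)⁴ = 5.55×10^9 − 1.87×10^9 = 3.68×10^9 K⁴.
Q = 0.261 × 5.67×10⁻⁸ × 2.75 × 3.68×10^9 = 150 W.

Q ≈ 150 W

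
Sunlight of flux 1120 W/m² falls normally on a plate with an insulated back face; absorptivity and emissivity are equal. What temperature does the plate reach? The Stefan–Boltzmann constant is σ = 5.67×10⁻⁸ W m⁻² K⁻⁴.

T ≈ 375 K

Absorbed flux αS = emitted flux εσT⁴ (one radiating face); with α = ε, T = (S/σ)^(1/4).
T = (1120 / 5.67×10⁻⁸)^(1/4) = (1.98×10^10)^(1/4).
T = 375 K.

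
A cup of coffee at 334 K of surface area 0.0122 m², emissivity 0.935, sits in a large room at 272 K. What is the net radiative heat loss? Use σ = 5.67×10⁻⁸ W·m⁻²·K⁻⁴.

Q = εσA(T⁴ − T_s⁴). T⁴ − T_s⁴ = (334)⁴ − (272)⁴ = 1.24×10^10 − 5.47×10^9 = 6.97×10^9 K⁴.
Q = 0.935 × 5.67×10⁻⁸ × 0.0122 × 6.97×10^9 = 4.51 W.

Q ≈ 4.51 W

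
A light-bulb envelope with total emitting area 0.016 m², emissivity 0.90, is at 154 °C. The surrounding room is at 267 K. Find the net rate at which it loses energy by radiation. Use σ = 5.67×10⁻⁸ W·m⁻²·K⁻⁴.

Q ≈ 23.0 W

Convert: 154 °C = 427 K.
Q = εσA(T⁴ − T_s⁴). T⁴ − T_s⁴ = (427)⁴ − (267)⁴ = 3.32×10^10 − 5.08×10^9 = 2.82×10^10 K⁴.
Q = 0.90 × 5.67×10⁻⁸ × 0.0160 × 2.82×10^10 = 23.0 W.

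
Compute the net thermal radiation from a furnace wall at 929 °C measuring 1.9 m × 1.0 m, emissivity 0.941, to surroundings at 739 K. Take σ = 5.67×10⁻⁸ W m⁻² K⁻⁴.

Q ≈ 1.81×10^5 W

A = 1.9 × 1.0 = 1.90 m².
Convert: 929 °C = 1202 K.
Q = εσA(T⁴ − T_s⁴). T⁴ − T_s⁴ = (1202)⁴ − (739)⁴ = 2.09×10^12 − 2.98×10^11 = 1.79×10^12 K⁴.
Q = 0.941 × 5.67×10⁻⁸ × 1.90 × 1.79×10^12 = 1.81×10^5 W.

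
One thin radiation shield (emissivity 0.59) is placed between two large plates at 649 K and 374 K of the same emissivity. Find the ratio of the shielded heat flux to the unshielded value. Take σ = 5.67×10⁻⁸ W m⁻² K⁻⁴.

With N identical shields there are N+1 = 2 gaps in series, each with the same radiative resistance, so the flux falls to 1/(N+1) of its unshielded value.

ratio ≈ 0.500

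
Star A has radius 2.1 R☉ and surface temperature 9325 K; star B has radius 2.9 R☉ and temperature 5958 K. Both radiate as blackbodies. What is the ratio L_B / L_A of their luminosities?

L = 4πR²σT⁴ ∝ R²T⁴, so L_B/L_A = (2.9/2.1)² × (5958/9325)⁴ = 1.91 × 0.167 = 0.318.

L_B/L_A ≈ 0.318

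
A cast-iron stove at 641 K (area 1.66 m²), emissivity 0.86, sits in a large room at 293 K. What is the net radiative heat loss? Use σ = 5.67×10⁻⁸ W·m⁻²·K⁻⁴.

Q ≈ 13100 W

Q = εσA(T⁴ − T_s⁴). T⁴ − T_s⁴ = (641)⁴ − (293)⁴ = 1.69×10^11 − 7.37×10^9 = 1.61×10^11 K⁴.
Q = 0.86 × 5.67×10⁻⁸ × 1.66 × 1.61×10^11 = 13100 W.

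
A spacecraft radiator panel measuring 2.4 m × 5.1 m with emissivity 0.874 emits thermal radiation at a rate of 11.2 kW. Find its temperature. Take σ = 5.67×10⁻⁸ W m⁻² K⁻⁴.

T ≈ 369 K

A = 2.4 × 5.1 = 12.2 m².
From P = εσAT⁴, T = (P / εσA)^(1/4) = (11200 / (0.874 × 5.67×10⁻⁸ × 12.2))^(1/4).
T = (1.85×10^10)^(1/4) = 369 K.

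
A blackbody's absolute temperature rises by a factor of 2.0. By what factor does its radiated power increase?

factor ≈ 16.0

P ∝ T⁴, so the power scales as (2.0)⁴ = 16.0.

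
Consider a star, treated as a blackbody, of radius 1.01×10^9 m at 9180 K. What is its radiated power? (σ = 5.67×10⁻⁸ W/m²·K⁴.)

P ≈ 5.16×10^27 W

A = 4πr² = 4π × (1.01×10^9)² = 1.28×10^19 m².
P = σAT⁴ = 5.67×10⁻⁸ × 1.28×10^19 × (9180)⁴ = 5.67×10⁻⁸ × 1.28×10^19 × 7.10×10^15.
P = 5.16×10^27 W.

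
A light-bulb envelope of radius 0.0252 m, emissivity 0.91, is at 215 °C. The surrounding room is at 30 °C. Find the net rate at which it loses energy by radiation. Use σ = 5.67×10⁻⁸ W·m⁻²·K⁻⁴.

A = 4πr² = 4π × (0.0252)² = 7.98×10^-3 m².
Convert: 215 °C = 488 K; 30 °C = 303 K.
Q = εσA(T⁴ − T_s⁴). T⁴ − T_s⁴ = (488)⁴ − (303)⁴ = 5.67×10^10 − 8.43×10^9 = 4.83×10^10 K⁴.
Q = 0.91 × 5.67×10⁻⁸ × 7.98×10^-3 × 4.83×10^10 = 19.9 W.

Q ≈ 19.9 W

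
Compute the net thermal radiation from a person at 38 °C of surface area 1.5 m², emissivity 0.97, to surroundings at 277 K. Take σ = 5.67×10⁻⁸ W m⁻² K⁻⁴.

Convert: 38 °C = 311 K.
Q = εσA(T⁴ − T_s⁴). T⁴ − T_s⁴ = (311)⁴ − (277)⁴ = 9.35×10^9 − 5.89×10^9 = 3.47×10^9 K⁴.
Q = 0.97 × 5.67×10⁻⁸ × 1.50 × 3.47×10^9 = 286 W.

Q ≈ 286 W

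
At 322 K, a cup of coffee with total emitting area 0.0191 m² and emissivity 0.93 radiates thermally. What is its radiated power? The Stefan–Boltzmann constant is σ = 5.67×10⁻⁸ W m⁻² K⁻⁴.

Stefan–Boltzmann: P = εσAT⁴ = 0.93 × 5.67×10⁻⁸ × 0.0191 × (322)⁴ = 0.93 × 5.67×10⁻⁸ × 0.0191 × 1.08×10^10.
P = 10.8 W.

P ≈ 10.8 W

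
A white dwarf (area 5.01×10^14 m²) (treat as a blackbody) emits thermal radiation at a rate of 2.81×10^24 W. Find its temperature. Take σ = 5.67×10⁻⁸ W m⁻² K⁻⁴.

T ≈ 17700 K

From P = σAT⁴, T = (P / σA)^(1/4) = (2.81×10^24 / (5.67×10⁻⁸ × 5.01×10^14))^(1/4).
T = (9.89×10^16)^(1/4) = 17700 K.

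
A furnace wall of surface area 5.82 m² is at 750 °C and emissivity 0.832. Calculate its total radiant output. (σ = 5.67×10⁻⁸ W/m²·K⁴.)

P ≈ 3.01×10^5 W

750 °C = 1023 K.
P = εσAT⁴ = 0.832 × 5.67×10⁻⁸ × 5.82 × (1023)⁴ = 0.832 × 5.67×10⁻⁸ × 5.82 × 1.10×10^12.
P = 3.01×10^5 W.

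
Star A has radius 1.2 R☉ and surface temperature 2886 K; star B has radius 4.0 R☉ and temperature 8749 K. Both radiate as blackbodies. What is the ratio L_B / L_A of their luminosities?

L_B/L_A ≈ 938

L = 4πR²σT⁴ ∝ R²T⁴, so L_B/L_A = (4.0/1.2)² × (8749/2886)⁴ = 11.1 × 84.5 = 938.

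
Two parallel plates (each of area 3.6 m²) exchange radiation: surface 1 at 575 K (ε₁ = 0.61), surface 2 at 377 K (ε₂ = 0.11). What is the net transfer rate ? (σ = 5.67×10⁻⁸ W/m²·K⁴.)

For two large parallel gray plates, q = σ(T₁⁴ − T₂⁴) / (1/ε₁ + 1/ε₂ − 1).
1/ε₁ + 1/ε₂ − 1 = 1/0.61 + 1/0.11 − 1 = 9.730.
T₁⁴ − T₂⁴ = 1.09×10^11 − 2.02×10^10 = 8.91×10^10 K⁴.
q = 5.67×10⁻⁸ × 8.91×10^10 / 9.730 = 519 W/m².
Q = q·A = 519 × 3.6 = 1870 W.

Q ≈ 1870 W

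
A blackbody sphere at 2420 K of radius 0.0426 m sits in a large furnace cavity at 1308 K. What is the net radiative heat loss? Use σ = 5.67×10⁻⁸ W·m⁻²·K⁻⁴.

A = 4πr² = 4π × (0.0426)² = 0.0228 m².
Q = σA(T⁴ − T_s⁴). T⁴ − T_s⁴ = (2420)⁴ − (1308)⁴ = 3.43×10^13 − 2.93×10^12 = 3.14×10^13 K⁴.
Q = 5.67×10⁻⁸ × 0.0228 × 3.14×10^13 = 40600 W.

Q ≈ 40600 W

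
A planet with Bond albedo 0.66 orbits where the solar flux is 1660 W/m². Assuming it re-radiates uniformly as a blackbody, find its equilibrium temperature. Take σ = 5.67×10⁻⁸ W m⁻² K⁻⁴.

Power absorbed = (1−a)S·πR²; power emitted = 4πR²σT⁴. Equating and cancelling πR²:
T = ((1−a)S / 4σ)^(1/4) = (564 / (4 × 5.67×10⁻⁸))^(1/4) = (2.49×10^9)^(1/4).
T = 223 K.

T ≈ 223 K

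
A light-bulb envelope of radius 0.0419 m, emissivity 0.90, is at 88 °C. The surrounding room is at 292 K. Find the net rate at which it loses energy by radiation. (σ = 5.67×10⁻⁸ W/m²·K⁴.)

Q ≈ 10.9 W

A = 4πr² = 4π × (0.0419)² = 0.0221 m².
Convert: 88 °C = 361 K.
Q = εσA(T⁴ − T_s⁴). T⁴ − T_s⁴ = (361)⁴ − (292)⁴ = 1.70×10^10 − 7.27×10^9 = 9.71×10^9 K⁴.
Q = 0.90 × 5.67×10⁻⁸ × 0.0221 × 9.71×10^9 = 10.9 W.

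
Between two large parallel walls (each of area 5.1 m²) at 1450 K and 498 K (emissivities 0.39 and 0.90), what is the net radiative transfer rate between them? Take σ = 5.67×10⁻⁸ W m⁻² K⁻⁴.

Q ≈ 4.71×10^5 W

For two large parallel gray plates, q = σ(T₁⁴ − T₂⁴) / (1/ε₁ + 1/ε₂ − 1).
1/ε₁ + 1/ε₂ − 1 = 1/0.39 + 1/0.90 − 1 = 2.675.
T₁⁴ − T₂⁴ = 4.42×10^12 − 6.15×10^10 = 4.36×10^12 K⁴.
q = 5.67×10⁻⁸ × 4.36×10^12 / 2.675 = 92400 W/m².
Q = q·A = 92400 × 5.1 = 4.71×10^5 W.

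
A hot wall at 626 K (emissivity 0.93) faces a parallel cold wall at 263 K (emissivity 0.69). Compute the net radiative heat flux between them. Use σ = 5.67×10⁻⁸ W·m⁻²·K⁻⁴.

For two large parallel gray plates, q = σ(T₁⁴ − T₂⁴) / (1/ε₁ + 1/ε₂ − 1).
1/ε₁ + 1/ε₂ − 1 = 1/0.93 + 1/0.69 − 1 = 1.525.
T₁⁴ − T₂⁴ = 1.54×10^11 − 4.78×10^9 = 1.49×10^11 K⁴.
q = 5.67×10⁻⁸ × 1.49×10^11 / 1.525 = 5530 W/m².

q ≈ 5530 W/m²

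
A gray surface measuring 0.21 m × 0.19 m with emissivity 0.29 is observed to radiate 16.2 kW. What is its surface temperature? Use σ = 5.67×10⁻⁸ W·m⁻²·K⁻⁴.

A = 0.21 × 0.19 = 0.0399 m².
From P = εσAT⁴, T = (P / εσA)^(1/4) = (16200 / (0.29 × 5.67×10⁻⁸ × 0.0399))^(1/4).
T = (2.47×10^13)^(1/4) = 2230 K.

T ≈ 2230 K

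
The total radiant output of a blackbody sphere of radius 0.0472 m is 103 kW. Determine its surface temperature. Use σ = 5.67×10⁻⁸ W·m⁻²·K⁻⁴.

A = 4πr² = 4π × (0.0472)² = 0.0280 m².
From P = σAT⁴, T = (P / σA)^(1/4) = (1.03×10^5 / (5.67×10⁻⁸ × 0.0280))^(1/4).
T = (6.49×10^13)^(1/4) = 2840 K.

T ≈ 2840 K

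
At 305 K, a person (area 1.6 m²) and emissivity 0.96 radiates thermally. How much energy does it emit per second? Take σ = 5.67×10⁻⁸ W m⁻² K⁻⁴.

Stefan–Boltzmann: P = εσAT⁴ = 0.96 × 5.67×10⁻⁸ × 1.60 × (305)⁴ = 0.96 × 5.67×10⁻⁸ × 1.60 × 8.65×10^9.
P = 754 W.

P ≈ 754 W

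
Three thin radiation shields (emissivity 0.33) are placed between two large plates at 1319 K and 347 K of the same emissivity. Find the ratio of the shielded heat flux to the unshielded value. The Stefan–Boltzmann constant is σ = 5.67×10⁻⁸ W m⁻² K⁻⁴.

With N identical shields there are N+1 = 4 gaps in series, each with the same radiative resistance, so the flux falls to 1/(N+1) of its unshielded value.

ratio ≈ 0.250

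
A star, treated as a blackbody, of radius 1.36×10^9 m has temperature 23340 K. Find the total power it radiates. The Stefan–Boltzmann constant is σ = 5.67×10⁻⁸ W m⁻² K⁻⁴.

A = 4πr² = 4π × (1.36×10^9)² = 2.32×10^19 m².
P = σAT⁴ = 5.67×10⁻⁸ × 2.32×10^19 × (23340)⁴ = 5.67×10⁻⁸ × 2.32×10^19 × 2.97×10^17.
P = 3.91×10^29 W.

P ≈ 3.91×10^29 W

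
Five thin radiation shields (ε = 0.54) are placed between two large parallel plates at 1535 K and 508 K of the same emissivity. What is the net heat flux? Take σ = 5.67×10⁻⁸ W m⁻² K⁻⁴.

Each of the 6 gaps contributes resistance (2/ε − 1) = 2/0.54 − 1 = 2.704; total = 16.22.
q = σ(T₁⁴ − T₂⁴) / 16.22 = 5.67×10⁻⁸ × 5.49×10^12 / 16.22 = 19200 W/m².

q ≈ 19200 W/m²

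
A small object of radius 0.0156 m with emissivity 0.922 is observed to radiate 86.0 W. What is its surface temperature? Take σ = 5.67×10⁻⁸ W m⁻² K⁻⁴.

T ≈ 856 K

A = 4πr² = 4π × (0.0156)² = 3.06×10^-3 m².
From P = εσAT⁴, T = (P / εσA)^(1/4) = (86.0 / (0.922 × 5.67×10⁻⁸ × 3.06×10^-3))^(1/4).
T = (5.38×10^11)^(1/4) = 856 K.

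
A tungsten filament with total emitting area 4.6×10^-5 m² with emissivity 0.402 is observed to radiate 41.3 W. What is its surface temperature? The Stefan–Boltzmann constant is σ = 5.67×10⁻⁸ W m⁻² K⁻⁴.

From P = εσAT⁴, T = (P / εσA)^(1/4) = (41.3 / (0.402 × 5.67×10⁻⁸ × 4.60×10^-5))^(1/4).
T = (3.94×10^13)^(1/4) = 2510 K.

T ≈ 2510 K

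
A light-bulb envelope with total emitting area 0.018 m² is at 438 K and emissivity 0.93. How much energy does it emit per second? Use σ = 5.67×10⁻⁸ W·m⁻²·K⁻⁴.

P ≈ 34.9 W

Stefan–Boltzmann: P = εσAT⁴ = 0.93 × 5.67×10⁻⁸ × 0.0180 × (438)⁴ = 0.93 × 5.67×10⁻⁸ × 0.0180 × 3.68×10^10.
P = 34.9 W.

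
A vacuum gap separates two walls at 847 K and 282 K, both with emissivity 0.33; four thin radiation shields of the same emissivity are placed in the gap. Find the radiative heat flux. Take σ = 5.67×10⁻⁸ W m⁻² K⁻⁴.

Each of the 5 gaps contributes resistance (2/ε − 1) = 2/0.33 − 1 = 5.061; total = 25.30.
q = σ(T₁⁴ − T₂⁴) / 25.30 = 5.67×10⁻⁸ × 5.08×10^11 / 25.30 = 1140 W/m².

q ≈ 1140 W/m²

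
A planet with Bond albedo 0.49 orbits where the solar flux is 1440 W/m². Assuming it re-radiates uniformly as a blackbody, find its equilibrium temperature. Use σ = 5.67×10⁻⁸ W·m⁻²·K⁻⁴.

T ≈ 239 K

Power absorbed = (1−a)S·πR²; power emitted = 4πR²σT⁴. Equating and cancelling πR²:
T = ((1−a)S / 4σ)^(1/4) = (734 / (4 × 5.67×10⁻⁸))^(1/4) = (3.24×10^9)^(1/4).
T = 239 K.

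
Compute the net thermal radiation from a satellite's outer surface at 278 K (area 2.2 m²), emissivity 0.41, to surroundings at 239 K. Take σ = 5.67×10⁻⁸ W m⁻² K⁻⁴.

Q = εσA(T⁴ − T_s⁴). T⁴ − T_s⁴ = (278)⁴ − (239)⁴ = 5.97×10^9 − 3.26×10^9 = 2.71×10^9 K⁴.
Q = 0.41 × 5.67×10⁻⁸ × 2.20 × 2.71×10^9 = 139 W.

Q ≈ 139 W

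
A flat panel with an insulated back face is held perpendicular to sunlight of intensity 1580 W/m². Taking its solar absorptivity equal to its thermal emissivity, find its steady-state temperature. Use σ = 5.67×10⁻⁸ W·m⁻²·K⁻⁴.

T ≈ 409 K

Absorbed flux αS = emitted flux εσT⁴ (one radiating face); with α = ε, T = (S/σ)^(1/4).
T = (1580 / 5.67×10⁻⁸)^(1/4) = (2.79×10^10)^(1/4).
T = 409 K.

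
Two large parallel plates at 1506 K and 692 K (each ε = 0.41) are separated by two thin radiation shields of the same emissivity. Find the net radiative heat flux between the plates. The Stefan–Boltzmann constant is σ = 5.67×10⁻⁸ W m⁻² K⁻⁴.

Each of the 3 gaps contributes resistance (2/ε − 1) = 2/0.41 − 1 = 3.878; total = 11.63.
q = σ(T₁⁴ − T₂⁴) / 11.63 = 5.67×10⁻⁸ × 4.91×10^12 / 11.63 = 24000 W/m².

q ≈ 24000 W/m²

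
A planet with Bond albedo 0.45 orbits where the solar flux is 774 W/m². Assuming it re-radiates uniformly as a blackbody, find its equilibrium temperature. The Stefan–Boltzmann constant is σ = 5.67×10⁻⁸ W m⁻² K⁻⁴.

T ≈ 208 K

Power absorbed = (1−a)S·πR²; power emitted = 4πR²σT⁴. Equating and cancelling πR²:
T = ((1−a)S / 4σ)^(1/4) = (426 / (4 × 5.67×10⁻⁸))^(1/4) = (1.88×10^9)^(1/4).
T = 208 K.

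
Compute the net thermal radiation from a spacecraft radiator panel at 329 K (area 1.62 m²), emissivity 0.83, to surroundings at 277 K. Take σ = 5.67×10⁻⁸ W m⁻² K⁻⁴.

Q = εσA(T⁴ − T_s⁴). T⁴ − T_s⁴ = (329)⁴ − (277)⁴ = 1.17×10^10 − 5.89×10^9 = 5.83×10^9 K⁴.
Q = 0.83 × 5.67×10⁻⁸ × 1.62 × 5.83×10^9 = 444 W.

Q ≈ 444 W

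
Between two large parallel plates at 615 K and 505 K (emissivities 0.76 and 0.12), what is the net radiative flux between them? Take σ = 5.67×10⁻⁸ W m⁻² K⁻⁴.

For two large parallel gray plates, q = σ(T₁⁴ − T₂⁴) / (1/ε₁ + 1/ε₂ − 1).
1/ε₁ + 1/ε₂ − 1 = 1/0.76 + 1/0.12 − 1 = 8.649.
T₁⁴ − T₂⁴ = 1.43×10^11 − 6.50×10^10 = 7.80×10^10 K⁴.
q = 5.67×10⁻⁸ × 7.80×10^10 / 8.649 = 511 W/m².

q ≈ 511 W/m²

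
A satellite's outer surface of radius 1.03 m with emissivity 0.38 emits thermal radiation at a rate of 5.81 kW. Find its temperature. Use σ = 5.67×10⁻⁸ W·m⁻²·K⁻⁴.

A = 4πr² = 4π × (1.03)² = 13.3 m².
From P = εσAT⁴, T = (P / εσA)^(1/4) = (5810 / (0.38 × 5.67×10⁻⁸ × 13.3))^(1/4).
T = (2.02×10^10)^(1/4) = 377 K.

T ≈ 377 K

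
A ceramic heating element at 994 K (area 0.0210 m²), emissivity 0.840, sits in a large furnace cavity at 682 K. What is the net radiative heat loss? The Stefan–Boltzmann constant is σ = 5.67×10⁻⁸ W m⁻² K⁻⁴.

Q = εσA(T⁴ − T_s⁴). T⁴ − T_s⁴ = (994)⁴ − (682)⁴ = 9.76×10^11 − 2.16×10^11 = 7.60×10^11 K⁴.
Q = 0.840 × 5.67×10⁻⁸ × 0.0210 × 7.60×10^11 = 760 W.

Q ≈ 760 W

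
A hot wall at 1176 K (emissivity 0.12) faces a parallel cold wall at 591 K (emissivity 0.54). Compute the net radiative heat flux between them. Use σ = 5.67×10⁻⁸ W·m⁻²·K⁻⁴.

q ≈ 11100 W/m²

For two large parallel gray plates, q = σ(T₁⁴ − T₂⁴) / (1/ε₁ + 1/ε₂ − 1).
1/ε₁ + 1/ε₂ − 1 = 1/0.12 + 1/0.54 − 1 = 9.185.
T₁⁴ − T₂⁴ = 1.91×10^12 − 1.22×10^11 = 1.79×10^12 K⁴.
q = 5.67×10⁻⁸ × 1.79×10^12 / 9.185 = 11100 W/m².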